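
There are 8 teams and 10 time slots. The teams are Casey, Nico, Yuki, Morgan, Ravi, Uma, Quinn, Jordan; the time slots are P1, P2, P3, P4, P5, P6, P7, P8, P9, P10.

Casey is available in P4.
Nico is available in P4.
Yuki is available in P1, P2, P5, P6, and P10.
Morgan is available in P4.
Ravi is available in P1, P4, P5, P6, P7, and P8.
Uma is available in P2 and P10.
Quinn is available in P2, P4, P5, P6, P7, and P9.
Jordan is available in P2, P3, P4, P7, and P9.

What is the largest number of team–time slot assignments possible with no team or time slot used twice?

6

For example, pair Casey–P4, Yuki–P1, Ravi–P7, Uma–P10, Quinn–P2, Jordan–P3.
The set {Casey, Nico, Morgan} has only 1 neighbour ({P4}), so by Hall's theorem at most 6 of the 8 teams can be matched.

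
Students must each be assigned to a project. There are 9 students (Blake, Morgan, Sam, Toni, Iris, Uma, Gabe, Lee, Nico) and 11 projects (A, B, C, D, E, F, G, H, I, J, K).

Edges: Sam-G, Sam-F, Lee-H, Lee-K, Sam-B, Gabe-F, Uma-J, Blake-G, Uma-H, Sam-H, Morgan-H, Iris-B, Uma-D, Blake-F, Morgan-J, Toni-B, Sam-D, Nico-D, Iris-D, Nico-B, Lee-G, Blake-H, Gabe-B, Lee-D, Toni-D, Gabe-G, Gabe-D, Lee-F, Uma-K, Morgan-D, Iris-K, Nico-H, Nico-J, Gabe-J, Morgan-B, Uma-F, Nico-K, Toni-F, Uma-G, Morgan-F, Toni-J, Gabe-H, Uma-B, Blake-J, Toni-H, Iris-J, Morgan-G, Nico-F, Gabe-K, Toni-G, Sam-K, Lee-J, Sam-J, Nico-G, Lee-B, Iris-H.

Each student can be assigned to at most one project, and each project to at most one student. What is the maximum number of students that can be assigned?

7

One maximum matching: Blake→F, Morgan→D, Sam→K, Toni→B, Iris→H, Uma→G, Gabe→J.
The set {Blake, Morgan, Sam, Toni, Iris, Uma, Gabe, Lee, Nico} has only 7 neighbours ({B, D, F, G, H, J, K}), so by Hall's theorem at most 7 of the 9 students can be matched.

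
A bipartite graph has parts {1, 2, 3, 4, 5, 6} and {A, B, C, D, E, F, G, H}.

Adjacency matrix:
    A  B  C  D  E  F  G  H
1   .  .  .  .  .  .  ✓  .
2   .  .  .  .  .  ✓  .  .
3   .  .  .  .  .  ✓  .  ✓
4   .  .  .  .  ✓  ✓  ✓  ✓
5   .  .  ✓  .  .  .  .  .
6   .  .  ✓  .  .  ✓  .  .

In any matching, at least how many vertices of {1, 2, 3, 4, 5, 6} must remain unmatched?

A valid assignment of size 5: 1–G, 2–F, 3–H, 4–E, 5–C.
The set {2, 5, 6} has only 2 neighbours ({C, F}), so by Hall's theorem at most 5 of the 6 left vertices can be matched.
That matches 5 of the 6, leaving 1 unmatched; no matching can do better.

1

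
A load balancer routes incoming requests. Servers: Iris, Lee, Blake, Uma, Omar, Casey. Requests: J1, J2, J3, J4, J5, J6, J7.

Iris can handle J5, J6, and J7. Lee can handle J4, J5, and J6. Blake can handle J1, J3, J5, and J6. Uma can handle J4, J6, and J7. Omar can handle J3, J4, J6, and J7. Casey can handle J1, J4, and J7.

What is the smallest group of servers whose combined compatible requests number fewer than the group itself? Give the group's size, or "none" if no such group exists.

A matching saturating every server exists, for instance Iris→J6, Lee→J5, Blake→J1, Uma→J4, Omar→J3, Casey→J7.
By Hall's marriage theorem, this means |N(S)| ≥ |S| for every subset S, so no violating subset exists.

none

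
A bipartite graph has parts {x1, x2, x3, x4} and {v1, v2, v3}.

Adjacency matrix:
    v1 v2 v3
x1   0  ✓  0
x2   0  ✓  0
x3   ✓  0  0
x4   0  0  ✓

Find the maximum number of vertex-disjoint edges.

3

A valid assignment of size 3: x1→v2, x3→v1, x4→v3.
The set {x1, x2} has only 1 neighbour ({v2}), so by Hall's theorem at most 3 of the 4 left vertices can be matched.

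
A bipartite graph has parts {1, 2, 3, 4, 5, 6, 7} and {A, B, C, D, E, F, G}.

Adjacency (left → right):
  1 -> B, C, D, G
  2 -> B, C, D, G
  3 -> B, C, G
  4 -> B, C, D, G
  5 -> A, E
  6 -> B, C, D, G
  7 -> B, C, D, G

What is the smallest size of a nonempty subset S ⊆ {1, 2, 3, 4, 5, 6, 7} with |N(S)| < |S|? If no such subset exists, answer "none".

5

Take S = {1, 2, 3, 4, 6}. Its neighbourhood is {B, C, D, G}, so |N(S)| = 4 < |S| = 5.
Every subset of size less than 5 has at least as many neighbours as members, so 5 is the minimum.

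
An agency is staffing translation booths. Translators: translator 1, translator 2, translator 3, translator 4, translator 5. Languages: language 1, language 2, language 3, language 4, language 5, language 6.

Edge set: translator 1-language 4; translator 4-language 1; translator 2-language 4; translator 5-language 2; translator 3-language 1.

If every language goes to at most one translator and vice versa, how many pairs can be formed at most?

3

A valid assignment of size 3: translator 1-language 4, translator 3-language 1, translator 5-language 2.
The set {translator 1, translator 2, translator 3, translator 4} has only 2 neighbours ({language 1, language 4}), so by Hall's theorem at most 3 of the 5 translators can be matched.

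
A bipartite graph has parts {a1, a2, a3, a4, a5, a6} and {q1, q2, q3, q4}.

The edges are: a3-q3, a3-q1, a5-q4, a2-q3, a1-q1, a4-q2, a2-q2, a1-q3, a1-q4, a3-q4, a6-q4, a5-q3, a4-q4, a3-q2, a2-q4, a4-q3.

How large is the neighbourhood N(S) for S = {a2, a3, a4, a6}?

4

The union of neighbours of {a2, a3, a4, a6} is {q1, q2, q3, q4}, which has 4 elements.
Since |N(S)| = 4 ≥ |S| = 4, Hall's condition holds for this subset.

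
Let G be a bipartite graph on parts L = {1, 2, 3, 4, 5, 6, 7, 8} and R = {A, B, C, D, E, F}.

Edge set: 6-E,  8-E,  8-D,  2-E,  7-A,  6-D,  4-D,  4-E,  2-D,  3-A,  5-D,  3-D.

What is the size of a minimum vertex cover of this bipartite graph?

3

A maximum matching has 3 edges (e.g. 2–D, 3–A, 4–E).
By König's theorem the minimum vertex cover has the same size. One such cover is {A, D, E}.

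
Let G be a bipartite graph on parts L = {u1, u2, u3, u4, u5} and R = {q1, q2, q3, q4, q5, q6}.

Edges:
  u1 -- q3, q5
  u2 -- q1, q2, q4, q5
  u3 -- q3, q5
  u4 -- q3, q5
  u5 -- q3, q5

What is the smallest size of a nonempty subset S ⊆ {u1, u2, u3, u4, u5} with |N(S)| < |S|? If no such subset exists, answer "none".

Take S = {u1, u3, u4}. Its neighbourhood is {q3, q5}, so |N(S)| = 2 < |S| = 3.
Every subset of size less than 3 has at least as many neighbours as members, so 3 is the minimum.

3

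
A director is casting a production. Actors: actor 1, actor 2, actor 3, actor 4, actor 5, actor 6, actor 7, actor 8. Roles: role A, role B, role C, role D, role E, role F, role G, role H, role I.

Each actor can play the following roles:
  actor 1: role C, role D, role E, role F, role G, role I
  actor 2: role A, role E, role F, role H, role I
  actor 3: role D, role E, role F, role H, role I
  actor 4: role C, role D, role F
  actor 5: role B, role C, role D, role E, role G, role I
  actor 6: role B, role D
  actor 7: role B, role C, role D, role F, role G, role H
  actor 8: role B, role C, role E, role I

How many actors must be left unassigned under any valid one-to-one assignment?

One maximum matching: actor 1-role G, actor 2-role A, actor 3-role H, actor 4-role F, actor 5-role I, actor 6-role D, actor 7-role C, actor 8-role B.
This saturates every actor, so 8 is the maximum.
That matches 8 of the 8, leaving 0 unmatched; no matching can do better.

0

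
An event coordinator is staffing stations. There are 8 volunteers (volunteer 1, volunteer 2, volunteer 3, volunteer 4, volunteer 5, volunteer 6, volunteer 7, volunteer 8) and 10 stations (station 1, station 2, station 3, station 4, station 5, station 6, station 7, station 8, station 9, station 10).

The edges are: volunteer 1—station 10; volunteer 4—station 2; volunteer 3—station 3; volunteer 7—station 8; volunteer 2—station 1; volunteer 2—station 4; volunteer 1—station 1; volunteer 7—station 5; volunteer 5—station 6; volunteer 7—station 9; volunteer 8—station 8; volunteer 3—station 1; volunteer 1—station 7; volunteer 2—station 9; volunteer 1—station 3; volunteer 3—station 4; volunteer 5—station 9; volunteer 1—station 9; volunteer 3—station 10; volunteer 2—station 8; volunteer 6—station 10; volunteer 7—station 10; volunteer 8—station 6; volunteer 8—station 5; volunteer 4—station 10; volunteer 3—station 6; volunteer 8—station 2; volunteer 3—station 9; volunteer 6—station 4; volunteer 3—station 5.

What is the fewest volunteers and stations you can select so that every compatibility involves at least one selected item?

{volunteer 1, volunteer 2, volunteer 3, volunteer 4, volunteer 5, volunteer 6, volunteer 7, volunteer 8} is a vertex cover of size 8: every edge has an endpoint in this set.
No smaller cover exists because volunteer 1–station 7, volunteer 2–station 1, volunteer 3–station 6, volunteer 4–station 10, volunteer 5–station 9, volunteer 6–station 4, volunteer 7–station 5, volunteer 8–station 2 is a matching of size 8, and a cover must include an endpoint of each of these disjoint edges (König's theorem).

8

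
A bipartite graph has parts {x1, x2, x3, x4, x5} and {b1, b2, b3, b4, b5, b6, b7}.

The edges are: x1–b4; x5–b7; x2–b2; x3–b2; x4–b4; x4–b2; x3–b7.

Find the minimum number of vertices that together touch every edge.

3

A maximum matching has 3 edges (e.g. x1–b4, x2–b2, x3–b7).
By König's theorem the minimum vertex cover has the same size. One such cover is {b2, b4, b7}.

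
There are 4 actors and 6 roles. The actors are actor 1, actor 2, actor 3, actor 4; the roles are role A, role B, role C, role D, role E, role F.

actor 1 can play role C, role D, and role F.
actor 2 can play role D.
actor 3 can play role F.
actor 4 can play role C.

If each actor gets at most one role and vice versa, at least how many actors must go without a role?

1

One maximum matching: actor 1→role C, actor 2→role D, actor 3→role F.
The set {actor 1, actor 2, actor 3, actor 4} has only 3 neighbours ({role C, role D, role F}), so by Hall's theorem at most 3 of the 4 actors can be matched.
That matches 3 of the 4, leaving 1 unmatched; no matching can do better.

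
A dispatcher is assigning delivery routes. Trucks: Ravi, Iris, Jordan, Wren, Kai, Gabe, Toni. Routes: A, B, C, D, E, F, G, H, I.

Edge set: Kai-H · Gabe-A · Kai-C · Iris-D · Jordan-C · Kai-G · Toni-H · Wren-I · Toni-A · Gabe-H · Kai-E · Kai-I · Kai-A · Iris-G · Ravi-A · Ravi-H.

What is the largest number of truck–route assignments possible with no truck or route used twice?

6

A valid assignment of size 6: Ravi→A, Iris→D, Jordan→C, Wren→I, Kai→G, Gabe→H.
The set {Ravi, Gabe, Toni} has only 2 neighbours ({A, H}), so by Hall's theorem at most 6 of the 7 trucks can be matched.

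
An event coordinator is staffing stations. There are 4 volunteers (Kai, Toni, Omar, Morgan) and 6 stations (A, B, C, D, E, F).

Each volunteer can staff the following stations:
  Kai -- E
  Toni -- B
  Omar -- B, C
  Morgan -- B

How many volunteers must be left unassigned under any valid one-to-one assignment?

1

For example, pair Kai→E, Toni→B, Omar→C.
The set {Toni, Morgan} has only 1 neighbour ({B}), so by Hall's theorem at most 3 of the 4 volunteers can be matched.
That matches 3 of the 4, leaving 1 unmatched; no matching can do better.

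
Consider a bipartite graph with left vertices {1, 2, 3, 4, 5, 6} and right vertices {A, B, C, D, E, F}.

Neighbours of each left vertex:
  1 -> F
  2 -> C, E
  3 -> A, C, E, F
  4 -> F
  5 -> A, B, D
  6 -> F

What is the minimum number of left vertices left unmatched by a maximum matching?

2

For example, pair 1–F, 2–C, 3–E, 5–B.
The set {1, 4, 6} has only 1 neighbour ({F}), so by Hall's theorem at most 4 of the 6 left vertices can be matched.
That matches 4 of the 6, leaving 2 unmatched; no matching can do better.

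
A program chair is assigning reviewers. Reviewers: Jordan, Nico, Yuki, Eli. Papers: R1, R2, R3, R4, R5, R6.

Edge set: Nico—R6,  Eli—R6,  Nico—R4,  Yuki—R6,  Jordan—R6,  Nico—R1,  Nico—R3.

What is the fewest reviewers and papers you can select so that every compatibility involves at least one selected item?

2

The 2 edges Jordan–R6, Nico–R4 form a matching, so any vertex cover needs at least 2 vertices (one per matched edge).
Conversely {Nico, R6} meets every edge and has exactly 2 vertices, so 2 is optimal.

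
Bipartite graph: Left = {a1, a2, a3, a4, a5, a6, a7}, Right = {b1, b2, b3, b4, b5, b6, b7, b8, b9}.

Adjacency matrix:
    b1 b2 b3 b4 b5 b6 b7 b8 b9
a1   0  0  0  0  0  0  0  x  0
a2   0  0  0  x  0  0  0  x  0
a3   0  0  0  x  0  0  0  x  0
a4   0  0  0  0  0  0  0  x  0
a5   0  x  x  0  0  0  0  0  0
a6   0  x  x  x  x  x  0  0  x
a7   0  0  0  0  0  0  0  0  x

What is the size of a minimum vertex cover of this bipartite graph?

A maximum matching has 5 edges (e.g. a1–b8, a2–b4, a5–b3, a6–b5, a7–b9).
By König's theorem the minimum vertex cover has the same size. One such cover is {a5, a6, a7, b4, b8}.

5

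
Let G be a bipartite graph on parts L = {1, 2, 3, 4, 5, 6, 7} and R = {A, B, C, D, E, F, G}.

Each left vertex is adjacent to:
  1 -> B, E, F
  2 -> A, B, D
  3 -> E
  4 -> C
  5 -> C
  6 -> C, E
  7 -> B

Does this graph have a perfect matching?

The set {3, 4, 5, 6} has only 2 neighbours ({C, E}), so by Hall's theorem at most 5 of the 7 left vertices can be matched.
Hence no matching covers every left vertex.

No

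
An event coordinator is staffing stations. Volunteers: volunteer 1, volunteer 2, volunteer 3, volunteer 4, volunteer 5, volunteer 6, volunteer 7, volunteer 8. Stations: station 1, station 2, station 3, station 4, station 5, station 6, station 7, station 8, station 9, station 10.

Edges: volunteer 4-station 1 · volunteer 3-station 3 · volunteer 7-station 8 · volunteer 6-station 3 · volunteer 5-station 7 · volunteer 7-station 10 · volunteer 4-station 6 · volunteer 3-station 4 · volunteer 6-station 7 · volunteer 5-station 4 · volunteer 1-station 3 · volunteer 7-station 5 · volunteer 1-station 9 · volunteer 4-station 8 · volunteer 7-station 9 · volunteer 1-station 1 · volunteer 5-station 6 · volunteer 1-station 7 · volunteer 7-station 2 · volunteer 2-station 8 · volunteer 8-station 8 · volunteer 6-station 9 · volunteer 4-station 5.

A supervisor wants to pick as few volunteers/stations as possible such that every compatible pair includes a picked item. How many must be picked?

7

A maximum matching has 7 edges (e.g. volunteer 1–station 1, volunteer 2–station 8, volunteer 3–station 4, volunteer 4–station 5, volunteer 5–station 7, volunteer 6–station 3, volunteer 7–station 2).
By König's theorem the minimum vertex cover has the same size. One such cover is {volunteer 1, volunteer 3, volunteer 4, volunteer 5, volunteer 6, volunteer 7, station 8}.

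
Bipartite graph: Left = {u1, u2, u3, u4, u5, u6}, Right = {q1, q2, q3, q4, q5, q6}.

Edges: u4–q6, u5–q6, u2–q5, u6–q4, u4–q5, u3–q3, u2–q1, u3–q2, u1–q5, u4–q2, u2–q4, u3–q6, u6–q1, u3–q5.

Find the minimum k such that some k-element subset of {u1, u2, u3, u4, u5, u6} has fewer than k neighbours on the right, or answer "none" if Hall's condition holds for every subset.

A matching saturating every left vertex exists, for instance u1→q5, u2→q1, u3→q3, u4→q2, u5→q6, u6→q4.
By Hall's marriage theorem, this means |N(S)| ≥ |S| for every subset S, so no violating subset exists.

none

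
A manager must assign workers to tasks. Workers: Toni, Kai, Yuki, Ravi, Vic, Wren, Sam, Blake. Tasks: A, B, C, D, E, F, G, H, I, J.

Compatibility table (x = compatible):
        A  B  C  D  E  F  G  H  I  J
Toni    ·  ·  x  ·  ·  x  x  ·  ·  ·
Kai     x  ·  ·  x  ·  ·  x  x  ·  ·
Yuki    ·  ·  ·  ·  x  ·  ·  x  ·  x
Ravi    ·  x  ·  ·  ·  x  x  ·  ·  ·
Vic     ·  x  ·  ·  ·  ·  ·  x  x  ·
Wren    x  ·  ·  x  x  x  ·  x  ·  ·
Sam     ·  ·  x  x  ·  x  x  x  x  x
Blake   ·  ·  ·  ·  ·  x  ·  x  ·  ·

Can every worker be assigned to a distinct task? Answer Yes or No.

Yes

For example, pair Toni→C, Kai→G, Yuki→E, Ravi→B, Vic→H, Wren→A, Sam→J, Blake→F.
Every worker is matched, so this matching saturates all of them.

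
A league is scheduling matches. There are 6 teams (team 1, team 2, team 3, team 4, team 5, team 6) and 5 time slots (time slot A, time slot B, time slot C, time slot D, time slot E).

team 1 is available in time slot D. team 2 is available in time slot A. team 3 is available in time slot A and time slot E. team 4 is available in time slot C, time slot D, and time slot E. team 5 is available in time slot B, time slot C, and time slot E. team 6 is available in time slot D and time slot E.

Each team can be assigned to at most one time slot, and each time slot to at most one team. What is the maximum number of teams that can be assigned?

For example, pair team 1–time slot D, team 2–time slot A, team 3–time slot E, team 4–time slot C, team 5–time slot B.
The set {team 1, team 2, team 3, team 6} has only 3 neighbours ({time slot A, time slot D, time slot E}), so by Hall's theorem at most 5 of the 6 teams can be matched.

5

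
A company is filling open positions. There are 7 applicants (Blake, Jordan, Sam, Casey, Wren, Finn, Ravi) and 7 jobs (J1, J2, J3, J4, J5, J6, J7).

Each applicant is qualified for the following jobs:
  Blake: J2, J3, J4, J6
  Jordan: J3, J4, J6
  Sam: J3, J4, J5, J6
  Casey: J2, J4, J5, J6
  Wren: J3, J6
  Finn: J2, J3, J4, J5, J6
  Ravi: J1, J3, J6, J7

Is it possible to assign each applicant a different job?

No

The set {Blake, Jordan, Sam, Casey, Wren, Finn} has only 5 neighbours ({J2, J3, J4, J5, J6}), so by Hall's theorem at most 6 of the 7 applicants can be matched.
Hence no matching covers every applicant.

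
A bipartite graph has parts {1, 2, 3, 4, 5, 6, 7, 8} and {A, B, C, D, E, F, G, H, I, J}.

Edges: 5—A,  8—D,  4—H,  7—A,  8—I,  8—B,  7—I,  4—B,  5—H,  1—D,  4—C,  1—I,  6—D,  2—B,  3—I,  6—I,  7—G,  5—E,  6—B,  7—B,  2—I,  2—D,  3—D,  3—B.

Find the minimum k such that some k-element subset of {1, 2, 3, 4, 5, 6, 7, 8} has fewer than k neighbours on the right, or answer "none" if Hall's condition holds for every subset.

Take S = {1, 2, 3, 6}. Its neighbourhood is {B, D, I}, so |N(S)| = 3 < |S| = 4.
Every subset of size less than 4 has at least as many neighbours as members, so 4 is the minimum.

4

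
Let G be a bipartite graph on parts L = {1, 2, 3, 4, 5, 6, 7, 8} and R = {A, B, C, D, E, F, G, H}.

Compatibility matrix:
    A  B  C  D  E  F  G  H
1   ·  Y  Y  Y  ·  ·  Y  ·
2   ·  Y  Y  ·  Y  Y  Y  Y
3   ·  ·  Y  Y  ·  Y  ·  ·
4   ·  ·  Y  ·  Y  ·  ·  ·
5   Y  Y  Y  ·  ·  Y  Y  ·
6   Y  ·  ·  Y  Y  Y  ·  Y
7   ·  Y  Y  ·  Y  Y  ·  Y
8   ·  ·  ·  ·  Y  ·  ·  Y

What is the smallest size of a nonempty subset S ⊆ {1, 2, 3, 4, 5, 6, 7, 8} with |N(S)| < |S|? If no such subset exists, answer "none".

A matching saturating every left vertex exists, for instance 1→D, 2→B, 3→F, 4→C, 5→G, 6→A, 7→H, 8→E.
By Hall's marriage theorem, this means |N(S)| ≥ |S| for every subset S, so no violating subset exists.

none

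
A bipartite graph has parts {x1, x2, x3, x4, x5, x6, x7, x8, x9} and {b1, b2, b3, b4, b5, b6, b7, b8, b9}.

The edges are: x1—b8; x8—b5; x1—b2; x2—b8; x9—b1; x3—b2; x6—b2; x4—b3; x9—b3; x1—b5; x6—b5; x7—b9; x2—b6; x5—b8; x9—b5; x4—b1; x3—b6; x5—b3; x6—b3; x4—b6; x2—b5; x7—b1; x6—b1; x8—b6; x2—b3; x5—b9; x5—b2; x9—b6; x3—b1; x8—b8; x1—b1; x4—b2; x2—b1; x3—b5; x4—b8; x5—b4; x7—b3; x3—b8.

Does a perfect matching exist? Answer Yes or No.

No

The set {x1, x2, x3, x4, x6, x8, x9} has only 6 neighbours ({b1, b2, b3, b5, b6, b8}), so by Hall's theorem at most 8 of the 9 left vertices can be matched.
Hence no matching covers every left vertex.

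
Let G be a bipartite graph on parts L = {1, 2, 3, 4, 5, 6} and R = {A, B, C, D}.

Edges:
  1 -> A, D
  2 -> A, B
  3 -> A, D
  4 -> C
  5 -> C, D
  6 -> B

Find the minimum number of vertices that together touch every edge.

4

A maximum matching has 4 edges (e.g. 1–A, 2–B, 3–D, 4–C).
By König's theorem the minimum vertex cover has the same size. One such cover is {A, B, C, D}.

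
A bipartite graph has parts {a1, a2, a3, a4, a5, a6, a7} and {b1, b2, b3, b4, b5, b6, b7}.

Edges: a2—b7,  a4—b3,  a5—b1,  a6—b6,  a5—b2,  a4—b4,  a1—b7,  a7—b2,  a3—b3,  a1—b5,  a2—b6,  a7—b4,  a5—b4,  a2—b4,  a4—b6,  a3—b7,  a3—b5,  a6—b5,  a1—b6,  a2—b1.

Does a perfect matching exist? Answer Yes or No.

One maximum matching: a1-b6, a2-b1, a3-b7, a4-b3, a5-b2, a6-b5, a7-b4.
Every left vertex is matched, so this is a perfect matching.

Yes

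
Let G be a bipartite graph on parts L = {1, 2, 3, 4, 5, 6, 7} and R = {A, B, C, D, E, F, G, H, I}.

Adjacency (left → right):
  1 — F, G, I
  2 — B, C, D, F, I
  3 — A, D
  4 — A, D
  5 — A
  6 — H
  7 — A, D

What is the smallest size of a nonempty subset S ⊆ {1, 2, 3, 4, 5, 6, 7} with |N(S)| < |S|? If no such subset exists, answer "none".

Take S = {3, 4, 5}. Its neighbourhood is {A, D}, so |N(S)| = 2 < |S| = 3.
Every subset of size less than 3 has at least as many neighbours as members, so 3 is the minimum.

3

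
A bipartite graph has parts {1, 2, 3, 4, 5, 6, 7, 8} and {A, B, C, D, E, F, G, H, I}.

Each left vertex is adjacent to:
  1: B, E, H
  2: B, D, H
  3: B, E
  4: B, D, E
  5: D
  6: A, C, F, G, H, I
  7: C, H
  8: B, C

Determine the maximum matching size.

6

One maximum matching: 1-H, 2-D, 3-E, 4-B, 6-G, 7-C.
The set {1, 2, 3, 4, 5, 7, 8} has only 5 neighbours ({B, C, D, E, H}), so by Hall's theorem at most 6 of the 8 left vertices can be matched.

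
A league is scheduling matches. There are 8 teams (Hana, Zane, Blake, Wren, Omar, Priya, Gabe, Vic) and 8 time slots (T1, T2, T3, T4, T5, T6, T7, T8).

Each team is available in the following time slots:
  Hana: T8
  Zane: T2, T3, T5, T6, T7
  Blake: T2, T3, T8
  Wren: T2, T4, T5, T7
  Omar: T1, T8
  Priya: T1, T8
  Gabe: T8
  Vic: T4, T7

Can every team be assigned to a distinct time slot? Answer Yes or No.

No

The set {Hana, Omar, Priya, Gabe} has only 2 neighbours ({T1, T8}), so by Hall's theorem at most 6 of the 8 teams can be matched.
Hence no matching covers every team.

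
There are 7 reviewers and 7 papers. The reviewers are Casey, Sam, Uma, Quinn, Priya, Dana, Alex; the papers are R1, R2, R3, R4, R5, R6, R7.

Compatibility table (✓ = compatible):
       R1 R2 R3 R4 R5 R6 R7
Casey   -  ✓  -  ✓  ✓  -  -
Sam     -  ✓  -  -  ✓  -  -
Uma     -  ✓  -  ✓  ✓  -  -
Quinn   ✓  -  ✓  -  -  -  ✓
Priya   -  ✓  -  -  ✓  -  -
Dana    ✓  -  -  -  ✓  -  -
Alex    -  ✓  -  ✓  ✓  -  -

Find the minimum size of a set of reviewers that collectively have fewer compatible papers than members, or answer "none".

4

Take S = {Casey, Sam, Uma, Priya}. Its neighbourhood is {R2, R4, R5}, so |N(S)| = 3 < |S| = 4.
Every subset of size less than 4 has at least as many neighbours as members, so 4 is the minimum.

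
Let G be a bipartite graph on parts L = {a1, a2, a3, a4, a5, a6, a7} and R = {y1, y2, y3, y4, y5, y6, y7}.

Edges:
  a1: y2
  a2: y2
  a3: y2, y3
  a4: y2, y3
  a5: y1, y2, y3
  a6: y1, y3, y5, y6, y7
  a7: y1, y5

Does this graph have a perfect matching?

The set {a1, a2, a3, a4} has only 2 neighbours ({y2, y3}), so by Hall's theorem at most 5 of the 7 left vertices can be matched.
Hence no matching covers every left vertex.

No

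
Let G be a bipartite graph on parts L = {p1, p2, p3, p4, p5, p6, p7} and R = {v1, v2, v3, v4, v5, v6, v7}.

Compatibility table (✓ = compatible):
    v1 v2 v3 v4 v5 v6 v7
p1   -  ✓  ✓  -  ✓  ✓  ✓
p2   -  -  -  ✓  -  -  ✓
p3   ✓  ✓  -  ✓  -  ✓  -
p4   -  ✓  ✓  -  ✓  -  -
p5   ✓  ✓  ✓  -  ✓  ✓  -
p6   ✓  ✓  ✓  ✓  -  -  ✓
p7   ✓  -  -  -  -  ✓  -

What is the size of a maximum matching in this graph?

A valid assignment of size 7: p1-v3, p2-v7, p3-v4, p4-v5, p5-v1, p6-v2, p7-v6.
This saturates every left vertex, so 7 is the maximum.

7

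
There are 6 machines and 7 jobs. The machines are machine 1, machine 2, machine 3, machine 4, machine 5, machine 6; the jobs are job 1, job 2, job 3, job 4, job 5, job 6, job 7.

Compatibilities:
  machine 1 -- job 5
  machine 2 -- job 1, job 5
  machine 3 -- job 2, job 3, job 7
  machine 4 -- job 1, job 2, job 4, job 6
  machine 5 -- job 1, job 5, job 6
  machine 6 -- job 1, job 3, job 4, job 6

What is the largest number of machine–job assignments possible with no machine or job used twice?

A valid assignment of size 6: machine 1→job 5, machine 2→job 1, machine 3→job 2, machine 4→job 4, machine 5→job 6, machine 6→job 3.
All 6 machines are matched, so no larger matching exists.

6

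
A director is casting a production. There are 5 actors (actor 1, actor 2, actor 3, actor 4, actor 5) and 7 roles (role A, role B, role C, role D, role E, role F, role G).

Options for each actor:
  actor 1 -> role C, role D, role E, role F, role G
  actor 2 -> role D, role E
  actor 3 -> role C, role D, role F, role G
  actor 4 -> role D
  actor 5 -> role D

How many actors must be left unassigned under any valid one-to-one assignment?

1

One maximum matching: actor 1–role C, actor 2–role E, actor 3–role G, actor 4–role D.
The set {actor 4, actor 5} has only 1 neighbour ({role D}), so by Hall's theorem at most 4 of the 5 actors can be matched.
That matches 4 of the 5, leaving 1 unmatched; no matching can do better.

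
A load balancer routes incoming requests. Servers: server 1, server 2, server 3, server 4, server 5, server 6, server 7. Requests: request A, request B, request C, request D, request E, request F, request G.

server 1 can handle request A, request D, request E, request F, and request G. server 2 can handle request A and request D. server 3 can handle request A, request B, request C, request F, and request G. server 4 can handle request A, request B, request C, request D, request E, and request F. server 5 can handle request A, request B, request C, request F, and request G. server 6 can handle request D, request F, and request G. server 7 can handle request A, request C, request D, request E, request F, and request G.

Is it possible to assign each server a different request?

Yes

One maximum matching: server 1-request D, server 2-request A, server 3-request B, server 4-request F, server 5-request C, server 6-request G, server 7-request E.
All 7 servers are covered.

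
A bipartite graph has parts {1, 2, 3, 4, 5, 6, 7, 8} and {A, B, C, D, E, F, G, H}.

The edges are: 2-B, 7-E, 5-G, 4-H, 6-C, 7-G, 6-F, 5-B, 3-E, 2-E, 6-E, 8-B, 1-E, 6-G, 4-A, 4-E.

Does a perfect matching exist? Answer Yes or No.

The set {1, 2, 3, 5, 7, 8} has only 3 neighbours ({B, E, G}), so by Hall's theorem at most 5 of the 8 left vertices can be matched.
Hence no matching covers every left vertex.

No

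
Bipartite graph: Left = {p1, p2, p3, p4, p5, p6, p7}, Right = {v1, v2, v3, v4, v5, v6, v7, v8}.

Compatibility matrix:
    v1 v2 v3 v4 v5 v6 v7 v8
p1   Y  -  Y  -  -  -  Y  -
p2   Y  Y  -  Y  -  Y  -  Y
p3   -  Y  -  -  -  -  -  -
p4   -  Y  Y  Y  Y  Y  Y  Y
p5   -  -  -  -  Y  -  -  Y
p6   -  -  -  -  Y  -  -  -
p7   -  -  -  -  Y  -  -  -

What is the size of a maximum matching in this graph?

For example, pair p1-v7, p2-v6, p3-v2, p4-v3, p5-v8, p6-v5.
The set {p6, p7} has only 1 neighbour ({v5}), so by Hall's theorem at most 6 of the 7 left vertices can be matched.

6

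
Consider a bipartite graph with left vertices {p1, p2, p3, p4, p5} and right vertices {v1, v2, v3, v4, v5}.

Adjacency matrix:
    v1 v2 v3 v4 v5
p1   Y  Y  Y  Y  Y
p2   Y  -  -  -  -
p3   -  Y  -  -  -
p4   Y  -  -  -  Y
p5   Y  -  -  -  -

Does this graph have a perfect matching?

No

The set {p2, p5} has only 1 neighbour ({v1}), so by Hall's theorem at most 4 of the 5 left vertices can be matched.
Hence no matching covers every left vertex.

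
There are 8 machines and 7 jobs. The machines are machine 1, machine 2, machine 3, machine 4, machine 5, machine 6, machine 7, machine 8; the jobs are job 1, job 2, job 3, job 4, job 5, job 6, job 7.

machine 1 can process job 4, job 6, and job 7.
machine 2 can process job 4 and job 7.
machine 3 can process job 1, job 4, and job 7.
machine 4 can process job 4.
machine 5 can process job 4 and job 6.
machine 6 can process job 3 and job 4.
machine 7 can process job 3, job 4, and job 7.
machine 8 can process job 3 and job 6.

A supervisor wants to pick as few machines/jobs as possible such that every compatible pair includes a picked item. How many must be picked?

The 5 edges machine 1–job 6, machine 2–job 7, machine 3–job 1, machine 4–job 4, machine 6–job 3 form a matching, so any vertex cover needs at least 5 vertices (one per matched edge).
Conversely {machine 3, job 3, job 4, job 6, job 7} meets every edge and has exactly 5 vertices, so 5 is optimal.

5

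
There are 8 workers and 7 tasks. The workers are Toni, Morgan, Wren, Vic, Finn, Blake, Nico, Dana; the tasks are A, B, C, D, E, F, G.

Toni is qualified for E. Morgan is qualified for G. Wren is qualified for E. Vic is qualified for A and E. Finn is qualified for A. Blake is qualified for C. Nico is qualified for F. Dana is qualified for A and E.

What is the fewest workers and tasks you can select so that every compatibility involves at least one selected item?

The 5 edges Toni–E, Morgan–G, Vic–A, Blake–C, Nico–F form a matching, so any vertex cover needs at least 5 vertices (one per matched edge).
Conversely {Morgan, Blake, Nico, A, E} meets every edge and has exactly 5 vertices, so 5 is optimal.

5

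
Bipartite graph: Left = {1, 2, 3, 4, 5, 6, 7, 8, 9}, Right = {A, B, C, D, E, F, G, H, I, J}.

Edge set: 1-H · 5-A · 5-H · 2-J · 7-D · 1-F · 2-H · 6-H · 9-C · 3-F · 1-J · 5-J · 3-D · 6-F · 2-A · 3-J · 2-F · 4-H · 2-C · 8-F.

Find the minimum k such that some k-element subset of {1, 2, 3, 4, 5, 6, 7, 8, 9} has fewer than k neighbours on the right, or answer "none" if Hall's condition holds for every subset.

3

Take S = {4, 6, 8}. Its neighbourhood is {F, H}, so |N(S)| = 2 < |S| = 3.
Every subset of size less than 3 has at least as many neighbours as members, so 3 is the minimum.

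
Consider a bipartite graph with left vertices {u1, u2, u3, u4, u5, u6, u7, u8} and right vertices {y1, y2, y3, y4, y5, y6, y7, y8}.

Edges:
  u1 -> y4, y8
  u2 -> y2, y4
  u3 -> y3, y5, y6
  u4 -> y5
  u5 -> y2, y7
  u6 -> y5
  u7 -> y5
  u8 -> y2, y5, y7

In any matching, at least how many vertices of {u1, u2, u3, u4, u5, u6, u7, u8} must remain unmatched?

2

One maximum matching: u1-y8, u2-y4, u3-y3, u4-y5, u5-y2, u8-y7.
The set {u4, u6, u7} has only 1 neighbour ({y5}), so by Hall's theorem at most 6 of the 8 left vertices can be matched.
That matches 6 of the 8, leaving 2 unmatched; no matching can do better.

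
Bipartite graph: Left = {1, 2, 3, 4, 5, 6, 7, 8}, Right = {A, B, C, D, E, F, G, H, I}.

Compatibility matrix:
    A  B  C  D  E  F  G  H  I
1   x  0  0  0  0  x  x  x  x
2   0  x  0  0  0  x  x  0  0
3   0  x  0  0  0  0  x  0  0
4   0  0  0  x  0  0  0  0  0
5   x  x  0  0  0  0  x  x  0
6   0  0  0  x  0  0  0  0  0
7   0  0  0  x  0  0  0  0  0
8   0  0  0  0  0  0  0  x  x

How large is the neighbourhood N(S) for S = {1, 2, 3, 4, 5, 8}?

7

The union of neighbours of {1, 2, 3, 4, 5, 8} is {A, B, D, F, G, H, I}, which has 7 elements.
Since |N(S)| = 7 ≥ |S| = 6, Hall's condition holds for this subset.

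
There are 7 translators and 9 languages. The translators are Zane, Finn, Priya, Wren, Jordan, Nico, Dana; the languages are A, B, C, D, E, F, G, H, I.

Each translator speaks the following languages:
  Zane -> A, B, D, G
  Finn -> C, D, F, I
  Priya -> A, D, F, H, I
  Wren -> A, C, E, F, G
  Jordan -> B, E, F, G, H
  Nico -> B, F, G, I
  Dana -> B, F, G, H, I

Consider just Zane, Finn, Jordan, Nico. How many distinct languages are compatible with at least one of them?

The union of neighbours of {Zane, Finn, Jordan, Nico} is {A, B, C, D, E, F, G, H, I}, which has 9 elements.
Since |N(S)| = 9 ≥ |S| = 4, Hall's condition holds for this subset.

9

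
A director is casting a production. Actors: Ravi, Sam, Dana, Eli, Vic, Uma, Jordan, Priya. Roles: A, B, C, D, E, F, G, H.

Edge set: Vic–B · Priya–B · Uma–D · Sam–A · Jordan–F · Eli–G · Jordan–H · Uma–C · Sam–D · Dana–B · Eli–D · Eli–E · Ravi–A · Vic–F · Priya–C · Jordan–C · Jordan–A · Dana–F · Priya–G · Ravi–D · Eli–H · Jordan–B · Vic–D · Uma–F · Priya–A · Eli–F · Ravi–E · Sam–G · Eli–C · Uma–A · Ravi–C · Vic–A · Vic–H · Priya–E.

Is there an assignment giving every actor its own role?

For example, pair Ravi–C, Sam–D, Dana–B, Eli–E, Vic–H, Uma–F, Jordan–A, Priya–G.
All 8 actors are covered.

Yes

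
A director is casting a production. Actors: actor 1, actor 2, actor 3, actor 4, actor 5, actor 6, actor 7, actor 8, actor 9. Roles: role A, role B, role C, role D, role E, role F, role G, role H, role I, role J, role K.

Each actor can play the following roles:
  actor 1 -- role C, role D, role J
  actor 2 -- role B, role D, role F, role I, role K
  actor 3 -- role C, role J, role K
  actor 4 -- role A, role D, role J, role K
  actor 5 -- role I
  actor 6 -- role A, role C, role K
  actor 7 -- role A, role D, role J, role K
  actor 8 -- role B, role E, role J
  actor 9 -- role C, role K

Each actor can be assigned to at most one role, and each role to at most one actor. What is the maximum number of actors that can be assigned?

For example, pair actor 1-role C, actor 2-role F, actor 3-role J, actor 4-role D, actor 5-role I, actor 6-role A, actor 7-role K, actor 8-role E.
The set {actor 1, actor 3, actor 4, actor 6, actor 7, actor 9} has only 5 neighbours ({role A, role C, role D, role J, role K}), so by Hall's theorem at most 8 of the 9 actors can be matched.

8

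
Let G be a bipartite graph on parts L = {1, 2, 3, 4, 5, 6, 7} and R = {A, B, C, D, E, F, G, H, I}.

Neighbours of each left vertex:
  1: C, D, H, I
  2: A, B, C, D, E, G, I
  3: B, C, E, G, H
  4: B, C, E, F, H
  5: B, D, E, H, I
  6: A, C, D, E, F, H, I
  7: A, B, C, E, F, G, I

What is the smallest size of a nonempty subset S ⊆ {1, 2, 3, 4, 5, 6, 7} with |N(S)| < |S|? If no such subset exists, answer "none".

none

A matching saturating every left vertex exists, for instance 1→C, 2→A, 3→H, 4→F, 5→B, 6→E, 7→G.
By Hall's marriage theorem, this means |N(S)| ≥ |S| for every subset S, so no violating subset exists.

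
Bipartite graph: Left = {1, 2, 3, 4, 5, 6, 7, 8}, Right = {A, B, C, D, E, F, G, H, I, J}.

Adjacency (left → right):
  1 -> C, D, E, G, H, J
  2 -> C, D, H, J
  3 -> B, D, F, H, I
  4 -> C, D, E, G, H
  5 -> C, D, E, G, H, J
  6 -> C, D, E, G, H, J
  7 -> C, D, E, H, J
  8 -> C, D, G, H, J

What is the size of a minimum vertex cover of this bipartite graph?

A maximum matching has 7 edges (e.g. 1–H, 2–C, 3–B, 4–D, 5–E, 6–G, 7–J).
By König's theorem the minimum vertex cover has the same size. One such cover is {3, C, D, E, G, H, J}.

7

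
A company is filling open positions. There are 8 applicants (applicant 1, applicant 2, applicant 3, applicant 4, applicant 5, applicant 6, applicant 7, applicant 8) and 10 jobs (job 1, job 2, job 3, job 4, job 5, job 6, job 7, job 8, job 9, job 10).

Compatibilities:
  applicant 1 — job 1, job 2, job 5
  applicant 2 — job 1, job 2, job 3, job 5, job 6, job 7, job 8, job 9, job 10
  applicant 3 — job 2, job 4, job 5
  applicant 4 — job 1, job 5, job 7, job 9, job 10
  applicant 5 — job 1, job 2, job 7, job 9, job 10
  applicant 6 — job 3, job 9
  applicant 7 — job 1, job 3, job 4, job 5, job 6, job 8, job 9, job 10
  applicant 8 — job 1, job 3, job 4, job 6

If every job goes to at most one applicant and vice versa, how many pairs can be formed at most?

One maximum matching: applicant 1→job 2, applicant 2→job 7, applicant 3→job 4, applicant 4→job 10, applicant 5→job 1, applicant 6→job 9, applicant 7→job 5, applicant 8→job 3.
All 8 applicants are matched, so no larger matching exists.

8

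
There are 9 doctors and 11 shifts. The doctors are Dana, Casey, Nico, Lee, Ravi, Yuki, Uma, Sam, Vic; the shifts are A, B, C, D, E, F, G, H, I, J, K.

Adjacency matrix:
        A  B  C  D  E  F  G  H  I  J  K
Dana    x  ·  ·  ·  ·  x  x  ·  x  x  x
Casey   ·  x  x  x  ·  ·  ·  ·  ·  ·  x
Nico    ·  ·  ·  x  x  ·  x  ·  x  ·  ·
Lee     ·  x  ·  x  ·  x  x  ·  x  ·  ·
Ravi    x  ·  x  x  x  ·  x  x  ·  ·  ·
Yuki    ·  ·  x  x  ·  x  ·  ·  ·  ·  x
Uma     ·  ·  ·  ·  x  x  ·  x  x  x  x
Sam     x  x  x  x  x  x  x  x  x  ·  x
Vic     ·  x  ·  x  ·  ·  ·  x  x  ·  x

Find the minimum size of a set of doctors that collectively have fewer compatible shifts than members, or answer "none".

none

A matching saturating every doctor exists, for instance Dana→G, Casey→C, Nico→D, Lee→B, Ravi→E, Yuki→F, Uma→J, Sam→A, Vic→K.
By Hall's marriage theorem, this means |N(S)| ≥ |S| for every subset S, so no violating subset exists.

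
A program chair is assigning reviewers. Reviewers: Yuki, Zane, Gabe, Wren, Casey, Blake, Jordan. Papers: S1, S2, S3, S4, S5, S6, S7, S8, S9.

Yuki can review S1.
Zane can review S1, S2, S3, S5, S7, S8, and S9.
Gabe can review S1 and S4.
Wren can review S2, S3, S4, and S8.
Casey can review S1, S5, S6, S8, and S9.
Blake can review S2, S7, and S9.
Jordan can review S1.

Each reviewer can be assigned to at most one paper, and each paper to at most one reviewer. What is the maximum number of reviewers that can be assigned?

One maximum matching: Yuki–S1, Zane–S7, Gabe–S4, Wren–S3, Casey–S6, Blake–S2.
The set {Yuki, Jordan} has only 1 neighbour ({S1}), so by Hall's theorem at most 6 of the 7 reviewers can be matched.

6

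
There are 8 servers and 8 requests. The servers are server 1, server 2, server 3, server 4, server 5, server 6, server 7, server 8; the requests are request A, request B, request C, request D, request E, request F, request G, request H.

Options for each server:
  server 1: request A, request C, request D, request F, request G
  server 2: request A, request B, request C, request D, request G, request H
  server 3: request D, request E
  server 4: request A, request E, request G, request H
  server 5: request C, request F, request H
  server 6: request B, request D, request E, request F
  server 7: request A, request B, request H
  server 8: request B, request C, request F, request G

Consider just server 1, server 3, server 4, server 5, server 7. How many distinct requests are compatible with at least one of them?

The union of neighbours of {server 1, server 3, server 4, server 5, server 7} is {request A, request B, request C, request D, request E, request F, request G, request H}, which has 8 elements.
Since |N(S)| = 8 ≥ |S| = 5, Hall's condition holds for this subset.

8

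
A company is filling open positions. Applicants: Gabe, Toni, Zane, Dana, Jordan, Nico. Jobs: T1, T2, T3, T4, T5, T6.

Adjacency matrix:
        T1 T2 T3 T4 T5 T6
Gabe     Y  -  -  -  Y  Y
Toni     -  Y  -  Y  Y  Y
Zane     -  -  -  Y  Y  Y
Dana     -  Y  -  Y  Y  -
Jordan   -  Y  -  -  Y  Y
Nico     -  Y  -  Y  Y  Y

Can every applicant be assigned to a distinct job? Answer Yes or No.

The set {Toni, Zane, Dana, Jordan, Nico} has only 4 neighbours ({T2, T4, T5, T6}), so by Hall's theorem at most 5 of the 6 applicants can be matched.
Hence no matching covers every applicant.

No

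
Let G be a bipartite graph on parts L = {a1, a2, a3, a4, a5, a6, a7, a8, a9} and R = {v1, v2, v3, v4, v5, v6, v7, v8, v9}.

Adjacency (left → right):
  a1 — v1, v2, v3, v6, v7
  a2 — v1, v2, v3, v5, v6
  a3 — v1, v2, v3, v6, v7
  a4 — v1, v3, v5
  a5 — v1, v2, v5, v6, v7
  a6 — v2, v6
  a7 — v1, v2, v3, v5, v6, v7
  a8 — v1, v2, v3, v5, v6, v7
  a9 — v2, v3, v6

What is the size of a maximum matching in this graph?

A valid assignment of size 6: a1→v7, a2→v1, a3→v3, a4→v5, a5→v6, a6→v2.
The set {a1, a2, a3, a4, a5, a6, a7, a8, a9} has only 6 neighbours ({v1, v2, v3, v5, v6, v7}), so by Hall's theorem at most 6 of the 9 left vertices can be matched.

6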